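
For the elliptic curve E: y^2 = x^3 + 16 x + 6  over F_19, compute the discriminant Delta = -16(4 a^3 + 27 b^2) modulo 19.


4 a^3 + 27 b^2 = 4*16^3 + 27*6^2 = 16384 + 972 = 17356
Delta = -16 * (17356) = -277696
Delta mod 19 = 8

Delta = 8 (mod 19)


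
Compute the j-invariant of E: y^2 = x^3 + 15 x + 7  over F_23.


Delta = -16(4 a^3 + 27 b^2) mod 23 = 8
-1728 * (4 a)^3 = -1728 * (4*15)^3 mod 23 = 2
j = 2 * 8^(-1) mod 23 = 6

j = 6 (mod 23)


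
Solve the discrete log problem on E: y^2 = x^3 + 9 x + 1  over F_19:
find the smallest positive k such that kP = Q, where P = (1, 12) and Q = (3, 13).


Enumerate multiples of P until we hit Q = (3, 13):
  1P = (1, 12)
  2P = (3, 6)
  3P = (5, 0)
  4P = (3, 13)
Match found at i = 4.

k = 4


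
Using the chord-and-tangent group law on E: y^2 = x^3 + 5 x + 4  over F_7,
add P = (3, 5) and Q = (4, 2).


P != Q, so use the chord formula.
s = (y2 - y1) / (x2 - x1) = (4) / (1) mod 7 = 4
x3 = s^2 - x1 - x2 mod 7 = 4^2 - 3 - 4 = 2
y3 = s (x1 - x3) - y1 mod 7 = 4 * (3 - 2) - 5 = 6

P + Q = (2, 6)


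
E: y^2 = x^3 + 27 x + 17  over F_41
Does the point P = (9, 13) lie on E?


Check whether y^2 = x^3 + 27 x + 17 (mod 41) for (x, y) = (9, 13).
LHS: y^2 = 13^2 mod 41 = 5
RHS: x^3 + 27 x + 17 = 9^3 + 27*9 + 17 mod 41 = 5
LHS = RHS

Yes, on the curve


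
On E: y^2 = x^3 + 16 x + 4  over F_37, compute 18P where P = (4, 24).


k = 18 = 10010_2 (binary, LSB first: 01001)
Double-and-add from P = (4, 24):
  bit 0 = 0: acc unchanged = O
  bit 1 = 1: acc = O + (2, 28) = (2, 28)
  bit 2 = 0: acc unchanged = (2, 28)
  bit 3 = 0: acc unchanged = (2, 28)
  bit 4 = 1: acc = (2, 28) + (1, 13) = (0, 2)

18P = (0, 2)


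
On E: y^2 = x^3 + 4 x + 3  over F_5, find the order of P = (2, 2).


Compute successive multiples of P until we hit O:
  1P = (2, 2)
  2P = (2, 3)
  3P = O

ord(P) = 3


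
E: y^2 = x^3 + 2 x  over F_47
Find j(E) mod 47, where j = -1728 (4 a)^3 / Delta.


Delta = -16(4 a^3 + 27 b^2) mod 47 = 5
-1728 * (4 a)^3 = -1728 * (4*2)^3 mod 47 = 39
j = 39 * 5^(-1) mod 47 = 36

j = 36 (mod 47)


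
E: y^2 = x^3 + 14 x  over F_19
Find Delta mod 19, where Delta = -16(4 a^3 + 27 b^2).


4 a^3 + 27 b^2 = 4*14^3 + 27*0^2 = 10976 + 0 = 10976
Delta = -16 * (10976) = -175616
Delta mod 19 = 1

Delta = 1 (mod 19)


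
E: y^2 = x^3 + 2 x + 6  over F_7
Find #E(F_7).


For each x in F_7, count y with y^2 = x^3 + 2 x + 6 mod 7:
  x = 1: RHS = 2, y in [3, 4]  -> 2 point(s)
  x = 2: RHS = 4, y in [2, 5]  -> 2 point(s)
  x = 3: RHS = 4, y in [2, 5]  -> 2 point(s)
  x = 4: RHS = 1, y in [1, 6]  -> 2 point(s)
  x = 5: RHS = 1, y in [1, 6]  -> 2 point(s)
Affine points: 10. Add the point at infinity: total = 11.

#E(F_7) = 11


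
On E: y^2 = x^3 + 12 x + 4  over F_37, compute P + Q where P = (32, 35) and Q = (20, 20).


P != Q, so use the chord formula.
s = (y2 - y1) / (x2 - x1) = (22) / (25) mod 37 = 29
x3 = s^2 - x1 - x2 mod 37 = 29^2 - 32 - 20 = 12
y3 = s (x1 - x3) - y1 mod 37 = 29 * (32 - 12) - 35 = 27

P + Q = (12, 27)


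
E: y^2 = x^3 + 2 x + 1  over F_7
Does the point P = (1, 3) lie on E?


Check whether y^2 = x^3 + 2 x + 1 (mod 7) for (x, y) = (1, 3).
LHS: y^2 = 3^2 mod 7 = 2
RHS: x^3 + 2 x + 1 = 1^3 + 2*1 + 1 mod 7 = 4
LHS != RHS

No, not on the curve


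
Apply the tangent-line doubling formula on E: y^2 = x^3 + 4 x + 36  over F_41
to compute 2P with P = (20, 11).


Doubling: s = (3 x1^2 + a) / (2 y1)
s = (3*20^2 + 4) / (2*11) mod 41 = 10
x3 = s^2 - 2 x1 mod 41 = 10^2 - 2*20 = 19
y3 = s (x1 - x3) - y1 mod 41 = 10 * (20 - 19) - 11 = 40

2P = (19, 40)


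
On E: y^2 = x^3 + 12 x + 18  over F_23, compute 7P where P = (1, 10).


k = 7 = 111_2 (binary, LSB first: 111)
Double-and-add from P = (1, 10):
  bit 0 = 1: acc = O + (1, 10) = (1, 10)
  bit 1 = 1: acc = (1, 10) + (0, 8) = (3, 9)
  bit 2 = 1: acc = (3, 9) + (2, 2) = (21, 3)

7P = (21, 3)


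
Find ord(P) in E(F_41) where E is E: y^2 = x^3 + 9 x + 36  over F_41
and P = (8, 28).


Compute successive multiples of P until we hit O:
  1P = (8, 28)
  2P = (34, 9)
  3P = (15, 26)
  4P = (39, 16)
  5P = (2, 12)
  6P = (29, 39)
  7P = (37, 31)
  8P = (14, 35)
  ... (continuing to 42P)
  42P = O

ord(P) = 42


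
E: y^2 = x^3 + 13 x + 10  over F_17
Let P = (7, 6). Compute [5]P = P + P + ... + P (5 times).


k = 5 = 101_2 (binary, LSB first: 101)
Double-and-add from P = (7, 6):
  bit 0 = 1: acc = O + (7, 6) = (7, 6)
  bit 1 = 0: acc unchanged = (7, 6)
  bit 2 = 1: acc = (7, 6) + (7, 6) = (7, 11)

5P = (7, 11)


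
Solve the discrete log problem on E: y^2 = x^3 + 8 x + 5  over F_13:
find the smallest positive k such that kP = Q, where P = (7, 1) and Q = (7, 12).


Enumerate multiples of P until we hit Q = (7, 12):
  1P = (7, 1)
  2P = (9, 0)
  3P = (7, 12)
Match found at i = 3.

k = 3


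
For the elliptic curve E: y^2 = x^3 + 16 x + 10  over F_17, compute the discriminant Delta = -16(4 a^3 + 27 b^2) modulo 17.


4 a^3 + 27 b^2 = 4*16^3 + 27*10^2 = 16384 + 2700 = 19084
Delta = -16 * (19084) = -305344
Delta mod 17 = 10

Delta = 10 (mod 17)


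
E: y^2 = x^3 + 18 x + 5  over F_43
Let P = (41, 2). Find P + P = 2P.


Doubling: s = (3 x1^2 + a) / (2 y1)
s = (3*41^2 + 18) / (2*2) mod 43 = 29
x3 = s^2 - 2 x1 mod 43 = 29^2 - 2*41 = 28
y3 = s (x1 - x3) - y1 mod 43 = 29 * (41 - 28) - 2 = 31

2P = (28, 31)


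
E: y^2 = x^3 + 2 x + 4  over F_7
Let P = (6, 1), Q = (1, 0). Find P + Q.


P != Q, so use the chord formula.
s = (y2 - y1) / (x2 - x1) = (6) / (2) mod 7 = 3
x3 = s^2 - x1 - x2 mod 7 = 3^2 - 6 - 1 = 2
y3 = s (x1 - x3) - y1 mod 7 = 3 * (6 - 2) - 1 = 4

P + Q = (2, 4)


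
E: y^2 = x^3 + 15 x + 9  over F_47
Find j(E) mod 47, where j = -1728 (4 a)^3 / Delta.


Delta = -16(4 a^3 + 27 b^2) mod 47 = 35
-1728 * (4 a)^3 = -1728 * (4*15)^3 mod 47 = 9
j = 9 * 35^(-1) mod 47 = 11

j = 11 (mod 47)


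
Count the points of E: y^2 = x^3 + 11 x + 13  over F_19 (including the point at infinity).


For each x in F_19, count y with y^2 = x^3 + 11 x + 13 mod 19:
  x = 1: RHS = 6, y in [5, 14]  -> 2 point(s)
  x = 2: RHS = 5, y in [9, 10]  -> 2 point(s)
  x = 3: RHS = 16, y in [4, 15]  -> 2 point(s)
  x = 4: RHS = 7, y in [8, 11]  -> 2 point(s)
  x = 8: RHS = 5, y in [9, 10]  -> 2 point(s)
  x = 9: RHS = 5, y in [9, 10]  -> 2 point(s)
  x = 12: RHS = 11, y in [7, 12]  -> 2 point(s)
  x = 13: RHS = 16, y in [4, 15]  -> 2 point(s)
  x = 14: RHS = 4, y in [2, 17]  -> 2 point(s)
  x = 15: RHS = 0, y in [0]  -> 1 point(s)
  x = 18: RHS = 1, y in [1, 18]  -> 2 point(s)
Affine points: 21. Add the point at infinity: total = 22.

#E(F_19) = 22


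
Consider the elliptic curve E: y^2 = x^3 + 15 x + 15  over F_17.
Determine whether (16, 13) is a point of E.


Check whether y^2 = x^3 + 15 x + 15 (mod 17) for (x, y) = (16, 13).
LHS: y^2 = 13^2 mod 17 = 16
RHS: x^3 + 15 x + 15 = 16^3 + 15*16 + 15 mod 17 = 16
LHS = RHS

Yes, on the curve


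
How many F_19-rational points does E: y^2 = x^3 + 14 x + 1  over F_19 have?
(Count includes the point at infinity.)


For each x in F_19, count y with y^2 = x^3 + 14 x + 1 mod 19:
  x = 0: RHS = 1, y in [1, 18]  -> 2 point(s)
  x = 1: RHS = 16, y in [4, 15]  -> 2 point(s)
  x = 4: RHS = 7, y in [8, 11]  -> 2 point(s)
  x = 5: RHS = 6, y in [5, 14]  -> 2 point(s)
  x = 6: RHS = 16, y in [4, 15]  -> 2 point(s)
  x = 7: RHS = 5, y in [9, 10]  -> 2 point(s)
  x = 8: RHS = 17, y in [6, 13]  -> 2 point(s)
  x = 9: RHS = 1, y in [1, 18]  -> 2 point(s)
  x = 10: RHS = 1, y in [1, 18]  -> 2 point(s)
  x = 11: RHS = 4, y in [2, 17]  -> 2 point(s)
  x = 12: RHS = 16, y in [4, 15]  -> 2 point(s)
  x = 13: RHS = 5, y in [9, 10]  -> 2 point(s)
  x = 18: RHS = 5, y in [9, 10]  -> 2 point(s)
Affine points: 26. Add the point at infinity: total = 27.

#E(F_19) = 27


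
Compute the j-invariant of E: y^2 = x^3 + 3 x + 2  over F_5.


Delta = -16(4 a^3 + 27 b^2) mod 5 = 4
-1728 * (4 a)^3 = -1728 * (4*3)^3 mod 5 = 1
j = 1 * 4^(-1) mod 5 = 4

j = 4 (mod 5)


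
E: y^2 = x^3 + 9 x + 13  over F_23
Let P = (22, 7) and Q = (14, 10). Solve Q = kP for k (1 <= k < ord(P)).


Enumerate multiples of P until we hit Q = (14, 10):
  1P = (22, 7)
  2P = (14, 13)
  3P = (12, 20)
  4P = (13, 2)
  5P = (15, 2)
  6P = (2, 4)
  7P = (0, 17)
  8P = (9, 8)
  9P = (18, 21)
  10P = (1, 0)
  11P = (18, 2)
  12P = (9, 15)
  13P = (0, 6)
  14P = (2, 19)
  15P = (15, 21)
  16P = (13, 21)
  17P = (12, 3)
  18P = (14, 10)
Match found at i = 18.

k = 18


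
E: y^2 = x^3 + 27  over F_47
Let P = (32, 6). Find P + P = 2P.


Doubling: s = (3 x1^2 + a) / (2 y1)
s = (3*32^2 + 0) / (2*6) mod 47 = 21
x3 = s^2 - 2 x1 mod 47 = 21^2 - 2*32 = 1
y3 = s (x1 - x3) - y1 mod 47 = 21 * (32 - 1) - 6 = 34

2P = (1, 34)


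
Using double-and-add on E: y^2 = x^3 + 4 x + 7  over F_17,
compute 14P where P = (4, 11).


k = 14 = 1110_2 (binary, LSB first: 0111)
Double-and-add from P = (4, 11):
  bit 0 = 0: acc unchanged = O
  bit 1 = 1: acc = O + (7, 2) = (7, 2)
  bit 2 = 1: acc = (7, 2) + (16, 11) = (12, 10)
  bit 3 = 1: acc = (12, 10) + (6, 3) = (15, 12)

14P = (15, 12)


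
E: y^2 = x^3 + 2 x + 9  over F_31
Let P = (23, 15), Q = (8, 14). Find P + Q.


P != Q, so use the chord formula.
s = (y2 - y1) / (x2 - x1) = (30) / (16) mod 31 = 29
x3 = s^2 - x1 - x2 mod 31 = 29^2 - 23 - 8 = 4
y3 = s (x1 - x3) - y1 mod 31 = 29 * (23 - 4) - 15 = 9

P + Q = (4, 9)


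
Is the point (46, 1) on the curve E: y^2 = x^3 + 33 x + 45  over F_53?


Check whether y^2 = x^3 + 33 x + 45 (mod 53) for (x, y) = (46, 1).
LHS: y^2 = 1^2 mod 53 = 1
RHS: x^3 + 33 x + 45 = 46^3 + 33*46 + 45 mod 53 = 1
LHS = RHS

Yes, on the curve


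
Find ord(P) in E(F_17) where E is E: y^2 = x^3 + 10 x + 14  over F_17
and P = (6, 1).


Compute successive multiples of P until we hit O:
  1P = (6, 1)
  2P = (1, 5)
  3P = (12, 14)
  4P = (7, 11)
  5P = (2, 5)
  6P = (10, 3)
  7P = (14, 12)
  8P = (5, 11)
  ... (continuing to 20P)
  20P = O

ord(P) = 20


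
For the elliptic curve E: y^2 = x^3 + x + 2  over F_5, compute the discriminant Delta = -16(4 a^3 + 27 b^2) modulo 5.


4 a^3 + 27 b^2 = 4*1^3 + 27*2^2 = 4 + 108 = 112
Delta = -16 * (112) = -1792
Delta mod 5 = 3

Delta = 3 (mod 5)


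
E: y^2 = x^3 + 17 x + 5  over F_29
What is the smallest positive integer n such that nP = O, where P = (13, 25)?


Compute successive multiples of P until we hit O:
  1P = (13, 25)
  2P = (23, 21)
  3P = (21, 13)
  4P = (19, 13)
  5P = (1, 9)
  6P = (20, 14)
  7P = (18, 16)
  8P = (14, 0)
  ... (continuing to 16P)
  16P = O

ord(P) = 16


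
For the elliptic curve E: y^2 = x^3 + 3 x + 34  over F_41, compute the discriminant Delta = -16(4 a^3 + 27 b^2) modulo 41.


4 a^3 + 27 b^2 = 4*3^3 + 27*34^2 = 108 + 31212 = 31320
Delta = -16 * (31320) = -501120
Delta mod 41 = 23

Delta = 23 (mod 41)


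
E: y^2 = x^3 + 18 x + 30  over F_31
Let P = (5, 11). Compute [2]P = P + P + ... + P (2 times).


k = 2 = 10_2 (binary, LSB first: 01)
Double-and-add from P = (5, 11):
  bit 0 = 0: acc unchanged = O
  bit 1 = 1: acc = O + (21, 20) = (21, 20)

2P = (21, 20)


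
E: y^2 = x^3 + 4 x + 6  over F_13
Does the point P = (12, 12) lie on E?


Check whether y^2 = x^3 + 4 x + 6 (mod 13) for (x, y) = (12, 12).
LHS: y^2 = 12^2 mod 13 = 1
RHS: x^3 + 4 x + 6 = 12^3 + 4*12 + 6 mod 13 = 1
LHS = RHS

Yes, on the curve


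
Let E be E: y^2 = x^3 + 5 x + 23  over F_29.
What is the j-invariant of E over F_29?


Delta = -16(4 a^3 + 27 b^2) mod 29 = 25
-1728 * (4 a)^3 = -1728 * (4*5)^3 mod 29 = 10
j = 10 * 25^(-1) mod 29 = 12

j = 12 (mod 29)


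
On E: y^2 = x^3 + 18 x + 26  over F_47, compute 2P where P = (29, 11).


Doubling: s = (3 x1^2 + a) / (2 y1)
s = (3*29^2 + 18) / (2*11) mod 47 = 45
x3 = s^2 - 2 x1 mod 47 = 45^2 - 2*29 = 40
y3 = s (x1 - x3) - y1 mod 47 = 45 * (29 - 40) - 11 = 11

2P = (40, 11)


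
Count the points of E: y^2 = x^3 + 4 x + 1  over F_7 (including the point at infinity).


For each x in F_7, count y with y^2 = x^3 + 4 x + 1 mod 7:
  x = 0: RHS = 1, y in [1, 6]  -> 2 point(s)
  x = 4: RHS = 4, y in [2, 5]  -> 2 point(s)
Affine points: 4. Add the point at infinity: total = 5.

#E(F_7) = 5


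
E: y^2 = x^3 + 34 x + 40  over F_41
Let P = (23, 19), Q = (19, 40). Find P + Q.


P != Q, so use the chord formula.
s = (y2 - y1) / (x2 - x1) = (21) / (37) mod 41 = 5
x3 = s^2 - x1 - x2 mod 41 = 5^2 - 23 - 19 = 24
y3 = s (x1 - x3) - y1 mod 41 = 5 * (23 - 24) - 19 = 17

P + Q = (24, 17)


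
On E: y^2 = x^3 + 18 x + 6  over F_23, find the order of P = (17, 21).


Compute successive multiples of P until we hit O:
  1P = (17, 21)
  2P = (21, 13)
  3P = (12, 15)
  4P = (12, 8)
  5P = (21, 10)
  6P = (17, 2)
  7P = O

ord(P) = 7


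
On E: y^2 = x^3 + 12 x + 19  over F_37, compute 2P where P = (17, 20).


Doubling: s = (3 x1^2 + a) / (2 y1)
s = (3*17^2 + 12) / (2*20) mod 37 = 34
x3 = s^2 - 2 x1 mod 37 = 34^2 - 2*17 = 12
y3 = s (x1 - x3) - y1 mod 37 = 34 * (17 - 12) - 20 = 2

2P = (12, 2)


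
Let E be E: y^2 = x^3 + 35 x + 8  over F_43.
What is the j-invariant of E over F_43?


Delta = -16(4 a^3 + 27 b^2) mod 43 = 3
-1728 * (4 a)^3 = -1728 * (4*35)^3 mod 43 = 16
j = 16 * 3^(-1) mod 43 = 34

j = 34 (mod 43)


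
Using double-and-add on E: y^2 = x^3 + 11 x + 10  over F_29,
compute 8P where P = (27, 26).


k = 8 = 1000_2 (binary, LSB first: 0001)
Double-and-add from P = (27, 26):
  bit 0 = 0: acc unchanged = O
  bit 1 = 0: acc unchanged = O
  bit 2 = 0: acc unchanged = O
  bit 3 = 1: acc = O + (1, 15) = (1, 15)

8P = (1, 15)


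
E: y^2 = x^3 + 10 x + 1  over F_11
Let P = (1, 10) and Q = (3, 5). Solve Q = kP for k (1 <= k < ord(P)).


Enumerate multiples of P until we hit Q = (3, 5):
  1P = (1, 10)
  2P = (10, 10)
  3P = (0, 1)
  4P = (3, 5)
Match found at i = 4.

k = 4


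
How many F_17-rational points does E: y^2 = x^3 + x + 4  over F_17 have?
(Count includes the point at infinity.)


For each x in F_17, count y with y^2 = x^3 + 1 x + 4 mod 17:
  x = 0: RHS = 4, y in [2, 15]  -> 2 point(s)
  x = 3: RHS = 0, y in [0]  -> 1 point(s)
  x = 4: RHS = 4, y in [2, 15]  -> 2 point(s)
  x = 5: RHS = 15, y in [7, 10]  -> 2 point(s)
  x = 13: RHS = 4, y in [2, 15]  -> 2 point(s)
  x = 14: RHS = 8, y in [5, 12]  -> 2 point(s)
  x = 16: RHS = 2, y in [6, 11]  -> 2 point(s)
Affine points: 13. Add the point at infinity: total = 14.

#E(F_17) = 14


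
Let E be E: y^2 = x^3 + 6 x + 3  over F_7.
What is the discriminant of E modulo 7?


4 a^3 + 27 b^2 = 4*6^3 + 27*3^2 = 864 + 243 = 1107
Delta = -16 * (1107) = -17712
Delta mod 7 = 5

Delta = 5 (mod 7)


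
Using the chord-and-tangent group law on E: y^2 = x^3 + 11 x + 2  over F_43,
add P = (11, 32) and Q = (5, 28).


P != Q, so use the chord formula.
s = (y2 - y1) / (x2 - x1) = (39) / (37) mod 43 = 15
x3 = s^2 - x1 - x2 mod 43 = 15^2 - 11 - 5 = 37
y3 = s (x1 - x3) - y1 mod 43 = 15 * (11 - 37) - 32 = 8

P + Q = (37, 8)


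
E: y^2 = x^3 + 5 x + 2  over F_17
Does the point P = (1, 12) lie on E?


Check whether y^2 = x^3 + 5 x + 2 (mod 17) for (x, y) = (1, 12).
LHS: y^2 = 12^2 mod 17 = 8
RHS: x^3 + 5 x + 2 = 1^3 + 5*1 + 2 mod 17 = 8
LHS = RHS

Yes, on the curve


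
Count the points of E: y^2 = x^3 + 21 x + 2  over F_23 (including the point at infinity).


For each x in F_23, count y with y^2 = x^3 + 21 x + 2 mod 23:
  x = 0: RHS = 2, y in [5, 18]  -> 2 point(s)
  x = 1: RHS = 1, y in [1, 22]  -> 2 point(s)
  x = 2: RHS = 6, y in [11, 12]  -> 2 point(s)
  x = 3: RHS = 0, y in [0]  -> 1 point(s)
  x = 4: RHS = 12, y in [9, 14]  -> 2 point(s)
  x = 5: RHS = 2, y in [5, 18]  -> 2 point(s)
  x = 7: RHS = 9, y in [3, 20]  -> 2 point(s)
  x = 9: RHS = 0, y in [0]  -> 1 point(s)
  x = 10: RHS = 16, y in [4, 19]  -> 2 point(s)
  x = 11: RHS = 0, y in [0]  -> 1 point(s)
  x = 12: RHS = 4, y in [2, 21]  -> 2 point(s)
  x = 14: RHS = 4, y in [2, 21]  -> 2 point(s)
  x = 15: RHS = 12, y in [9, 14]  -> 2 point(s)
  x = 16: RHS = 18, y in [8, 15]  -> 2 point(s)
  x = 18: RHS = 2, y in [5, 18]  -> 2 point(s)
  x = 20: RHS = 4, y in [2, 21]  -> 2 point(s)
  x = 22: RHS = 3, y in [7, 16]  -> 2 point(s)
Affine points: 31. Add the point at infinity: total = 32.

#E(F_23) = 32


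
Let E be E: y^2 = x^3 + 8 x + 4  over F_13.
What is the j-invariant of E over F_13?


Delta = -16(4 a^3 + 27 b^2) mod 13 = 9
-1728 * (4 a)^3 = -1728 * (4*8)^3 mod 13 = 8
j = 8 * 9^(-1) mod 13 = 11

j = 11 (mod 13)


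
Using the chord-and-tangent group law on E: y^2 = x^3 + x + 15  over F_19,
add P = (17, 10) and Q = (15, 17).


P != Q, so use the chord formula.
s = (y2 - y1) / (x2 - x1) = (7) / (17) mod 19 = 6
x3 = s^2 - x1 - x2 mod 19 = 6^2 - 17 - 15 = 4
y3 = s (x1 - x3) - y1 mod 19 = 6 * (17 - 4) - 10 = 11

P + Q = (4, 11)


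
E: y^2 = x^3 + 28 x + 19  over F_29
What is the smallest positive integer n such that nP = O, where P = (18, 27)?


Compute successive multiples of P until we hit O:
  1P = (18, 27)
  2P = (27, 19)
  3P = (12, 16)
  4P = (8, 1)
  5P = (26, 16)
  6P = (10, 20)
  7P = (14, 20)
  8P = (20, 13)
  ... (continuing to 27P)
  27P = O

ord(P) = 27


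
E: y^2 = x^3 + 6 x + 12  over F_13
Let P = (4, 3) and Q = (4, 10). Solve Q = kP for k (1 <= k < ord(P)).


Enumerate multiples of P until we hit Q = (4, 10):
  1P = (4, 3)
  2P = (8, 0)
  3P = (4, 10)
Match found at i = 3.

k = 3


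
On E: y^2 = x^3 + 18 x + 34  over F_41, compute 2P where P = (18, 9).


Doubling: s = (3 x1^2 + a) / (2 y1)
s = (3*18^2 + 18) / (2*9) mod 41 = 14
x3 = s^2 - 2 x1 mod 41 = 14^2 - 2*18 = 37
y3 = s (x1 - x3) - y1 mod 41 = 14 * (18 - 37) - 9 = 12

2P = (37, 12)


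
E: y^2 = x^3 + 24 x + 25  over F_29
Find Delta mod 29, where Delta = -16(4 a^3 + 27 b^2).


4 a^3 + 27 b^2 = 4*24^3 + 27*25^2 = 55296 + 16875 = 72171
Delta = -16 * (72171) = -1154736
Delta mod 29 = 15

Delta = 15 (mod 29)


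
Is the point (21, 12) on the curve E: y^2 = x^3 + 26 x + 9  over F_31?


Check whether y^2 = x^3 + 26 x + 9 (mod 31) for (x, y) = (21, 12).
LHS: y^2 = 12^2 mod 31 = 20
RHS: x^3 + 26 x + 9 = 21^3 + 26*21 + 9 mod 31 = 20
LHS = RHS

Yes, on the curve


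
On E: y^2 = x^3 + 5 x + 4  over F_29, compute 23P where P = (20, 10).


k = 23 = 10111_2 (binary, LSB first: 11101)
Double-and-add from P = (20, 10):
  bit 0 = 1: acc = O + (20, 10) = (20, 10)
  bit 1 = 1: acc = (20, 10) + (14, 18) = (0, 2)
  bit 2 = 1: acc = (0, 2) + (8, 18) = (25, 6)
  bit 3 = 0: acc unchanged = (25, 6)
  bit 4 = 1: acc = (25, 6) + (4, 1) = (9, 13)

23P = (9, 13)


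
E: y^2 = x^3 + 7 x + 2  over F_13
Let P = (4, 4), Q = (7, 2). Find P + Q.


P != Q, so use the chord formula.
s = (y2 - y1) / (x2 - x1) = (11) / (3) mod 13 = 8
x3 = s^2 - x1 - x2 mod 13 = 8^2 - 4 - 7 = 1
y3 = s (x1 - x3) - y1 mod 13 = 8 * (4 - 1) - 4 = 7

P + Q = (1, 7)


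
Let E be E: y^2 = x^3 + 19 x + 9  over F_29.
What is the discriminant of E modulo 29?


4 a^3 + 27 b^2 = 4*19^3 + 27*9^2 = 27436 + 2187 = 29623
Delta = -16 * (29623) = -473968
Delta mod 29 = 8

Delta = 8 (mod 29)


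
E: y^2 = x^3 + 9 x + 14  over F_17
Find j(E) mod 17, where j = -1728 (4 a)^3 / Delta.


Delta = -16(4 a^3 + 27 b^2) mod 17 = 14
-1728 * (4 a)^3 = -1728 * (4*9)^3 mod 17 = 14
j = 14 * 14^(-1) mod 17 = 1

j = 1 (mod 17)


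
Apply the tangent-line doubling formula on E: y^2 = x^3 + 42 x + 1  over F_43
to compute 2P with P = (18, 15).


Doubling: s = (3 x1^2 + a) / (2 y1)
s = (3*18^2 + 42) / (2*15) mod 43 = 8
x3 = s^2 - 2 x1 mod 43 = 8^2 - 2*18 = 28
y3 = s (x1 - x3) - y1 mod 43 = 8 * (18 - 28) - 15 = 34

2P = (28, 34)


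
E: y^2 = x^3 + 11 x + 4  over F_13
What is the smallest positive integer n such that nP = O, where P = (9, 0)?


Compute successive multiples of P until we hit O:
  1P = (9, 0)
  2P = O

ord(P) = 2


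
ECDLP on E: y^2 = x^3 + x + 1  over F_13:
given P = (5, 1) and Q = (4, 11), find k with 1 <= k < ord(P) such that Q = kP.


Enumerate multiples of P until we hit Q = (4, 11):
  1P = (5, 1)
  2P = (4, 11)
Match found at i = 2.

k = 2


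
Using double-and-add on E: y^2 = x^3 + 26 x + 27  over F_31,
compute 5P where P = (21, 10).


k = 5 = 101_2 (binary, LSB first: 101)
Double-and-add from P = (21, 10):
  bit 0 = 1: acc = O + (21, 10) = (21, 10)
  bit 1 = 0: acc unchanged = (21, 10)
  bit 2 = 1: acc = (21, 10) + (19, 8) = (23, 19)

5P = (23, 19)


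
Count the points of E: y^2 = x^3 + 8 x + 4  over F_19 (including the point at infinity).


For each x in F_19, count y with y^2 = x^3 + 8 x + 4 mod 19:
  x = 0: RHS = 4, y in [2, 17]  -> 2 point(s)
  x = 2: RHS = 9, y in [3, 16]  -> 2 point(s)
  x = 3: RHS = 17, y in [6, 13]  -> 2 point(s)
  x = 4: RHS = 5, y in [9, 10]  -> 2 point(s)
  x = 5: RHS = 17, y in [6, 13]  -> 2 point(s)
  x = 7: RHS = 4, y in [2, 17]  -> 2 point(s)
  x = 9: RHS = 7, y in [8, 11]  -> 2 point(s)
  x = 10: RHS = 1, y in [1, 18]  -> 2 point(s)
  x = 11: RHS = 17, y in [6, 13]  -> 2 point(s)
  x = 12: RHS = 4, y in [2, 17]  -> 2 point(s)
  x = 13: RHS = 6, y in [5, 14]  -> 2 point(s)
Affine points: 22. Add the point at infinity: total = 23.

#E(F_19) = 23


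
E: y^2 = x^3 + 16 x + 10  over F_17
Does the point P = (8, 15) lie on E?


Check whether y^2 = x^3 + 16 x + 10 (mod 17) for (x, y) = (8, 15).
LHS: y^2 = 15^2 mod 17 = 4
RHS: x^3 + 16 x + 10 = 8^3 + 16*8 + 10 mod 17 = 4
LHS = RHS

Yes, on the curve


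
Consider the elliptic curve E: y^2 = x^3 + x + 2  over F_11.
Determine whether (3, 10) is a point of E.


Check whether y^2 = x^3 + 1 x + 2 (mod 11) for (x, y) = (3, 10).
LHS: y^2 = 10^2 mod 11 = 1
RHS: x^3 + 1 x + 2 = 3^3 + 1*3 + 2 mod 11 = 10
LHS != RHS

No, not on the curve


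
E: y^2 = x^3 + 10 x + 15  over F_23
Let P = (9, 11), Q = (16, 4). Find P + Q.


P != Q, so use the chord formula.
s = (y2 - y1) / (x2 - x1) = (16) / (7) mod 23 = 22
x3 = s^2 - x1 - x2 mod 23 = 22^2 - 9 - 16 = 22
y3 = s (x1 - x3) - y1 mod 23 = 22 * (9 - 22) - 11 = 2

P + Q = (22, 2)


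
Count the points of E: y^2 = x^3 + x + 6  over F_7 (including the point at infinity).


For each x in F_7, count y with y^2 = x^3 + 1 x + 6 mod 7:
  x = 1: RHS = 1, y in [1, 6]  -> 2 point(s)
  x = 2: RHS = 2, y in [3, 4]  -> 2 point(s)
  x = 3: RHS = 1, y in [1, 6]  -> 2 point(s)
  x = 4: RHS = 4, y in [2, 5]  -> 2 point(s)
  x = 6: RHS = 4, y in [2, 5]  -> 2 point(s)
Affine points: 10. Add the point at infinity: total = 11.

#E(F_7) = 11


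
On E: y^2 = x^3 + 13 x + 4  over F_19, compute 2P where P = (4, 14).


k = 2 = 10_2 (binary, LSB first: 01)
Double-and-add from P = (4, 14):
  bit 0 = 0: acc unchanged = O
  bit 1 = 1: acc = O + (18, 3) = (18, 3)

2P = (18, 3)


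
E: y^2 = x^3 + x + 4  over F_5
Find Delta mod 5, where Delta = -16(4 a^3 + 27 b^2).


4 a^3 + 27 b^2 = 4*1^3 + 27*4^2 = 4 + 432 = 436
Delta = -16 * (436) = -6976
Delta mod 5 = 4

Delta = 4 (mod 5)


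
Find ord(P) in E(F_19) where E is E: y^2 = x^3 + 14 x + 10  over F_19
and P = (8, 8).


Compute successive multiples of P until we hit O:
  1P = (8, 8)
  2P = (4, 15)
  3P = (16, 6)
  4P = (1, 14)
  5P = (15, 17)
  6P = (12, 14)
  7P = (6, 14)
  8P = (14, 10)
  ... (continuing to 17P)
  17P = O

ord(P) = 17


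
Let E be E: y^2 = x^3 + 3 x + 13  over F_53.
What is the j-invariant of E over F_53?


Delta = -16(4 a^3 + 27 b^2) mod 53 = 47
-1728 * (4 a)^3 = -1728 * (4*3)^3 mod 53 = 36
j = 36 * 47^(-1) mod 53 = 47

j = 47 (mod 53)


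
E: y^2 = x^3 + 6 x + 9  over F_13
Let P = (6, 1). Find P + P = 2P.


Doubling: s = (3 x1^2 + a) / (2 y1)
s = (3*6^2 + 6) / (2*1) mod 13 = 5
x3 = s^2 - 2 x1 mod 13 = 5^2 - 2*6 = 0
y3 = s (x1 - x3) - y1 mod 13 = 5 * (6 - 0) - 1 = 3

2P = (0, 3)


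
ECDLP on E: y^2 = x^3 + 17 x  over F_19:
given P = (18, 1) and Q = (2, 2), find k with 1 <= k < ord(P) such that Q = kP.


Enumerate multiples of P until we hit Q = (2, 2):
  1P = (18, 1)
  2P = (7, 14)
  3P = (10, 12)
  4P = (11, 6)
  5P = (13, 9)
  6P = (5, 1)
  7P = (15, 18)
  8P = (16, 13)
  9P = (2, 17)
  10P = (0, 0)
  11P = (2, 2)
Match found at i = 11.

k = 11


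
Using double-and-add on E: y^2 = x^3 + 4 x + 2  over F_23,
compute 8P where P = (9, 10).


k = 8 = 1000_2 (binary, LSB first: 0001)
Double-and-add from P = (9, 10):
  bit 0 = 0: acc unchanged = O
  bit 1 = 0: acc unchanged = O
  bit 2 = 0: acc unchanged = O
  bit 3 = 1: acc = O + (9, 13) = (9, 13)

8P = (9, 13)


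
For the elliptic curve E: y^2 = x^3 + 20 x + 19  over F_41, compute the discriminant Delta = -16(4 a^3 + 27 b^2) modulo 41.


4 a^3 + 27 b^2 = 4*20^3 + 27*19^2 = 32000 + 9747 = 41747
Delta = -16 * (41747) = -667952
Delta mod 41 = 20

Delta = 20 (mod 41)


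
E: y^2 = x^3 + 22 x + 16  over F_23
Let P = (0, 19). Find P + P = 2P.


Doubling: s = (3 x1^2 + a) / (2 y1)
s = (3*0^2 + 22) / (2*19) mod 23 = 3
x3 = s^2 - 2 x1 mod 23 = 3^2 - 2*0 = 9
y3 = s (x1 - x3) - y1 mod 23 = 3 * (0 - 9) - 19 = 0

2P = (9, 0)


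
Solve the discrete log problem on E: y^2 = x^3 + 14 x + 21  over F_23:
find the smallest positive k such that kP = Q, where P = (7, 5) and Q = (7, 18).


Enumerate multiples of P until we hit Q = (7, 18):
  1P = (7, 5)
  2P = (9, 18)
  3P = (9, 5)
  4P = (7, 18)
Match found at i = 4.

k = 4


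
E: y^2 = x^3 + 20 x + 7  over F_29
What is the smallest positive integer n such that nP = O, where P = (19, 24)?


Compute successive multiples of P until we hit O:
  1P = (19, 24)
  2P = (0, 6)
  3P = (26, 6)
  4P = (6, 13)
  5P = (3, 23)
  6P = (1, 17)
  7P = (13, 17)
  8P = (4, 8)
  ... (continuing to 22P)
  22P = O

ord(P) = 22


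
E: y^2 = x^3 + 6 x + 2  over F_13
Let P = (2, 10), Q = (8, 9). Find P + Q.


P != Q, so use the chord formula.
s = (y2 - y1) / (x2 - x1) = (12) / (6) mod 13 = 2
x3 = s^2 - x1 - x2 mod 13 = 2^2 - 2 - 8 = 7
y3 = s (x1 - x3) - y1 mod 13 = 2 * (2 - 7) - 10 = 6

P + Q = (7, 6)


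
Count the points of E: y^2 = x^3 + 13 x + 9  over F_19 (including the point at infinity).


For each x in F_19, count y with y^2 = x^3 + 13 x + 9 mod 19:
  x = 0: RHS = 9, y in [3, 16]  -> 2 point(s)
  x = 1: RHS = 4, y in [2, 17]  -> 2 point(s)
  x = 2: RHS = 5, y in [9, 10]  -> 2 point(s)
  x = 4: RHS = 11, y in [7, 12]  -> 2 point(s)
  x = 5: RHS = 9, y in [3, 16]  -> 2 point(s)
  x = 7: RHS = 6, y in [5, 14]  -> 2 point(s)
  x = 8: RHS = 17, y in [6, 13]  -> 2 point(s)
  x = 9: RHS = 0, y in [0]  -> 1 point(s)
  x = 11: RHS = 1, y in [1, 18]  -> 2 point(s)
  x = 13: RHS = 0, y in [0]  -> 1 point(s)
  x = 14: RHS = 9, y in [3, 16]  -> 2 point(s)
  x = 15: RHS = 7, y in [8, 11]  -> 2 point(s)
  x = 16: RHS = 0, y in [0]  -> 1 point(s)
Affine points: 23. Add the point at infinity: total = 24.

#E(F_19) = 24


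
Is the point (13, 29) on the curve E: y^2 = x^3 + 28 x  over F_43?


Check whether y^2 = x^3 + 28 x + 0 (mod 43) for (x, y) = (13, 29).
LHS: y^2 = 29^2 mod 43 = 24
RHS: x^3 + 28 x + 0 = 13^3 + 28*13 + 0 mod 43 = 24
LHS = RHS

Yes, on the curve


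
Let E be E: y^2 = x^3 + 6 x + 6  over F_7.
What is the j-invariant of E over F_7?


Delta = -16(4 a^3 + 27 b^2) mod 7 = 3
-1728 * (4 a)^3 = -1728 * (4*6)^3 mod 7 = 6
j = 6 * 3^(-1) mod 7 = 2

j = 2 (mod 7)


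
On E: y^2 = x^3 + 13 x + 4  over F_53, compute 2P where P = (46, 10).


Doubling: s = (3 x1^2 + a) / (2 y1)
s = (3*46^2 + 13) / (2*10) mod 53 = 8
x3 = s^2 - 2 x1 mod 53 = 8^2 - 2*46 = 25
y3 = s (x1 - x3) - y1 mod 53 = 8 * (46 - 25) - 10 = 52

2P = (25, 52)


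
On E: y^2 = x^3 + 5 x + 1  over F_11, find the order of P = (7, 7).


Compute successive multiples of P until we hit O:
  1P = (7, 7)
  2P = (6, 7)
  3P = (9, 4)
  4P = (0, 10)
  5P = (8, 6)
  6P = (8, 5)
  7P = (0, 1)
  8P = (9, 7)
  ... (continuing to 11P)
  11P = O

ord(P) = 11


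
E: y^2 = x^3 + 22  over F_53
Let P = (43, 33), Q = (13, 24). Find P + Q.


P != Q, so use the chord formula.
s = (y2 - y1) / (x2 - x1) = (44) / (23) mod 53 = 48
x3 = s^2 - x1 - x2 mod 53 = 48^2 - 43 - 13 = 22
y3 = s (x1 - x3) - y1 mod 53 = 48 * (43 - 22) - 33 = 21

P + Q = (22, 21)


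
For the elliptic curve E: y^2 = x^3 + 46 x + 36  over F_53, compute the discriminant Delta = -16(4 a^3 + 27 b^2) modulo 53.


4 a^3 + 27 b^2 = 4*46^3 + 27*36^2 = 389344 + 34992 = 424336
Delta = -16 * (424336) = -6789376
Delta mod 53 = 30

Delta = 30 (mod 53)


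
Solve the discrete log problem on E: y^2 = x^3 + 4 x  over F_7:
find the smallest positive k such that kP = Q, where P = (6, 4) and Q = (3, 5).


Enumerate multiples of P until we hit Q = (3, 5):
  1P = (6, 4)
  2P = (2, 3)
  3P = (3, 2)
  4P = (0, 0)
  5P = (3, 5)
Match found at i = 5.

k = 5


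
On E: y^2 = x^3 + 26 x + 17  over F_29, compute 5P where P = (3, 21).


k = 5 = 101_2 (binary, LSB first: 101)
Double-and-add from P = (3, 21):
  bit 0 = 1: acc = O + (3, 21) = (3, 21)
  bit 1 = 0: acc unchanged = (3, 21)
  bit 2 = 1: acc = (3, 21) + (9, 20) = (13, 0)

5P = (13, 0)


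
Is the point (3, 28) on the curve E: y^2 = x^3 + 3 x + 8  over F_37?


Check whether y^2 = x^3 + 3 x + 8 (mod 37) for (x, y) = (3, 28).
LHS: y^2 = 28^2 mod 37 = 7
RHS: x^3 + 3 x + 8 = 3^3 + 3*3 + 8 mod 37 = 7
LHS = RHS

Yes, on the curve


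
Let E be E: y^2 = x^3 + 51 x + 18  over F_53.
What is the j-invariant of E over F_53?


Delta = -16(4 a^3 + 27 b^2) mod 53 = 40
-1728 * (4 a)^3 = -1728 * (4*51)^3 mod 53 = 7
j = 7 * 40^(-1) mod 53 = 28

j = 28 (mod 53)


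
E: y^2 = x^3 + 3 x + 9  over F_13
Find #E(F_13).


For each x in F_13, count y with y^2 = x^3 + 3 x + 9 mod 13:
  x = 0: RHS = 9, y in [3, 10]  -> 2 point(s)
  x = 1: RHS = 0, y in [0]  -> 1 point(s)
  x = 2: RHS = 10, y in [6, 7]  -> 2 point(s)
  x = 6: RHS = 9, y in [3, 10]  -> 2 point(s)
  x = 7: RHS = 9, y in [3, 10]  -> 2 point(s)
  x = 8: RHS = 12, y in [5, 8]  -> 2 point(s)
  x = 10: RHS = 12, y in [5, 8]  -> 2 point(s)
Affine points: 13. Add the point at infinity: total = 14.

#E(F_13) = 14


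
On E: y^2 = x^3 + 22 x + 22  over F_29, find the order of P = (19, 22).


Compute successive multiples of P until we hit O:
  1P = (19, 22)
  2P = (27, 17)
  3P = (21, 1)
  4P = (5, 5)
  5P = (1, 4)
  6P = (10, 16)
  7P = (23, 14)
  8P = (20, 9)
  ... (continuing to 18P)
  18P = O

ord(P) = 18


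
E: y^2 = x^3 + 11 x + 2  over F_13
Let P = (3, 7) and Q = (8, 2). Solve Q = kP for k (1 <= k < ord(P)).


Enumerate multiples of P until we hit Q = (8, 2):
  1P = (3, 7)
  2P = (8, 11)
  3P = (12, 4)
  4P = (1, 1)
  5P = (5, 0)
  6P = (1, 12)
  7P = (12, 9)
  8P = (8, 2)
Match found at i = 8.

k = 8


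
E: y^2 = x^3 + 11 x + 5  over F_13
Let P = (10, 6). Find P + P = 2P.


Doubling: s = (3 x1^2 + a) / (2 y1)
s = (3*10^2 + 11) / (2*6) mod 13 = 1
x3 = s^2 - 2 x1 mod 13 = 1^2 - 2*10 = 7
y3 = s (x1 - x3) - y1 mod 13 = 1 * (10 - 7) - 6 = 10

2P = (7, 10)


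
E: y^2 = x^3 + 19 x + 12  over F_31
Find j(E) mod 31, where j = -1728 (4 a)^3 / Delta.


Delta = -16(4 a^3 + 27 b^2) mod 31 = 24
-1728 * (4 a)^3 = -1728 * (4*19)^3 mod 31 = 4
j = 4 * 24^(-1) mod 31 = 26

j = 26 (mod 31)


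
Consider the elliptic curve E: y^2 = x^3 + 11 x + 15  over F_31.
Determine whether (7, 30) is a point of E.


Check whether y^2 = x^3 + 11 x + 15 (mod 31) for (x, y) = (7, 30).
LHS: y^2 = 30^2 mod 31 = 1
RHS: x^3 + 11 x + 15 = 7^3 + 11*7 + 15 mod 31 = 1
LHS = RHS

Yes, on the curve


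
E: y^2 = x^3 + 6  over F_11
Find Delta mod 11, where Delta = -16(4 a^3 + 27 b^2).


4 a^3 + 27 b^2 = 4*0^3 + 27*6^2 = 0 + 972 = 972
Delta = -16 * (972) = -15552
Delta mod 11 = 2

Delta = 2 (mod 11)


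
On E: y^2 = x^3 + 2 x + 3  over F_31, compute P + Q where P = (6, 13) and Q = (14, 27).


P != Q, so use the chord formula.
s = (y2 - y1) / (x2 - x1) = (14) / (8) mod 31 = 25
x3 = s^2 - x1 - x2 mod 31 = 25^2 - 6 - 14 = 16
y3 = s (x1 - x3) - y1 mod 31 = 25 * (6 - 16) - 13 = 16

P + Q = (16, 16)


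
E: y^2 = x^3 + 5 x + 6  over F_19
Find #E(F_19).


For each x in F_19, count y with y^2 = x^3 + 5 x + 6 mod 19:
  x = 0: RHS = 6, y in [5, 14]  -> 2 point(s)
  x = 2: RHS = 5, y in [9, 10]  -> 2 point(s)
  x = 5: RHS = 4, y in [2, 17]  -> 2 point(s)
  x = 6: RHS = 5, y in [9, 10]  -> 2 point(s)
  x = 7: RHS = 4, y in [2, 17]  -> 2 point(s)
  x = 8: RHS = 7, y in [8, 11]  -> 2 point(s)
  x = 9: RHS = 1, y in [1, 18]  -> 2 point(s)
  x = 10: RHS = 11, y in [7, 12]  -> 2 point(s)
  x = 11: RHS = 5, y in [9, 10]  -> 2 point(s)
  x = 13: RHS = 7, y in [8, 11]  -> 2 point(s)
  x = 15: RHS = 17, y in [6, 13]  -> 2 point(s)
  x = 17: RHS = 7, y in [8, 11]  -> 2 point(s)
  x = 18: RHS = 0, y in [0]  -> 1 point(s)
Affine points: 25. Add the point at infinity: total = 26.

#E(F_19) = 26


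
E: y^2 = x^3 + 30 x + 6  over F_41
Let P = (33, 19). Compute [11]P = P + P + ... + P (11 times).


k = 11 = 1011_2 (binary, LSB first: 1101)
Double-and-add from P = (33, 19):
  bit 0 = 1: acc = O + (33, 19) = (33, 19)
  bit 1 = 1: acc = (33, 19) + (39, 15) = (15, 10)
  bit 2 = 0: acc unchanged = (15, 10)
  bit 3 = 1: acc = (15, 10) + (2, 19) = (32, 27)

11P = (32, 27)


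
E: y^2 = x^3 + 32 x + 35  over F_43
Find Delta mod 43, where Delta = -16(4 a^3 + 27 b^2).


4 a^3 + 27 b^2 = 4*32^3 + 27*35^2 = 131072 + 33075 = 164147
Delta = -16 * (164147) = -2626352
Delta mod 43 = 2

Delta = 2 (mod 43)


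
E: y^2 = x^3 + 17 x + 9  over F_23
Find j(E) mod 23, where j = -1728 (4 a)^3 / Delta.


Delta = -16(4 a^3 + 27 b^2) mod 23 = 15
-1728 * (4 a)^3 = -1728 * (4*17)^3 mod 23 = 3
j = 3 * 15^(-1) mod 23 = 14

j = 14 (mod 23)


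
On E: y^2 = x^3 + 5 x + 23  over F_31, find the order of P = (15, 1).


Compute successive multiples of P until we hit O:
  1P = (15, 1)
  2P = (2, 17)
  3P = (19, 23)
  4P = (4, 13)
  5P = (26, 11)
  6P = (29, 6)
  7P = (5, 7)
  8P = (25, 5)
  ... (continuing to 29P)
  29P = O

ord(P) = 29


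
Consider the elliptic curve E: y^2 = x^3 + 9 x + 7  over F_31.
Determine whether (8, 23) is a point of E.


Check whether y^2 = x^3 + 9 x + 7 (mod 31) for (x, y) = (8, 23).
LHS: y^2 = 23^2 mod 31 = 2
RHS: x^3 + 9 x + 7 = 8^3 + 9*8 + 7 mod 31 = 2
LHS = RHS

Yes, on the curve


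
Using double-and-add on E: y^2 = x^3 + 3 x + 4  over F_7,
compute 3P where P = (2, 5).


k = 3 = 11_2 (binary, LSB first: 11)
Double-and-add from P = (2, 5):
  bit 0 = 1: acc = O + (2, 5) = (2, 5)
  bit 1 = 1: acc = (2, 5) + (0, 5) = (5, 2)

3P = (5, 2)


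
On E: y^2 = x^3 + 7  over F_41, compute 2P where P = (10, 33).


Doubling: s = (3 x1^2 + a) / (2 y1)
s = (3*10^2 + 0) / (2*33) mod 41 = 12
x3 = s^2 - 2 x1 mod 41 = 12^2 - 2*10 = 1
y3 = s (x1 - x3) - y1 mod 41 = 12 * (10 - 1) - 33 = 34

2P = (1, 34)


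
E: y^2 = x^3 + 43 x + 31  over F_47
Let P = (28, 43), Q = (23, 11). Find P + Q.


P != Q, so use the chord formula.
s = (y2 - y1) / (x2 - x1) = (15) / (42) mod 47 = 44
x3 = s^2 - x1 - x2 mod 47 = 44^2 - 28 - 23 = 5
y3 = s (x1 - x3) - y1 mod 47 = 44 * (28 - 5) - 43 = 29

P + Q = (5, 29)


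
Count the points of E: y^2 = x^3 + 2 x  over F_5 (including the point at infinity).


For each x in F_5, count y with y^2 = x^3 + 2 x + 0 mod 5:
  x = 0: RHS = 0, y in [0]  -> 1 point(s)
Affine points: 1. Add the point at infinity: total = 2.

#E(F_5) = 2


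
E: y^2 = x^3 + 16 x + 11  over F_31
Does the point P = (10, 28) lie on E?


Check whether y^2 = x^3 + 16 x + 11 (mod 31) for (x, y) = (10, 28).
LHS: y^2 = 28^2 mod 31 = 9
RHS: x^3 + 16 x + 11 = 10^3 + 16*10 + 11 mod 31 = 24
LHS != RHS

No, not on the curve


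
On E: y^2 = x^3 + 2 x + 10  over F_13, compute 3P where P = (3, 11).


k = 3 = 11_2 (binary, LSB first: 11)
Double-and-add from P = (3, 11):
  bit 0 = 1: acc = O + (3, 11) = (3, 11)
  bit 1 = 1: acc = (3, 11) + (10, 4) = (1, 0)

3P = (1, 0)


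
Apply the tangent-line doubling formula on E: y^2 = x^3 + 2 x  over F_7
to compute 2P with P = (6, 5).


Doubling: s = (3 x1^2 + a) / (2 y1)
s = (3*6^2 + 2) / (2*5) mod 7 = 4
x3 = s^2 - 2 x1 mod 7 = 4^2 - 2*6 = 4
y3 = s (x1 - x3) - y1 mod 7 = 4 * (6 - 4) - 5 = 3

2P = (4, 3)


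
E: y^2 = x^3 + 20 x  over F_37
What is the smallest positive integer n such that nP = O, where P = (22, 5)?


Compute successive multiples of P until we hit O:
  1P = (22, 5)
  2P = (4, 25)
  3P = (20, 1)
  4P = (36, 4)
  5P = (6, 15)
  6P = (25, 20)
  7P = (15, 30)
  8P = (12, 28)
  ... (continuing to 50P)
  50P = O

ord(P) = 50


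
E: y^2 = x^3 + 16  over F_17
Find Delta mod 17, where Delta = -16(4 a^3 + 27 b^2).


4 a^3 + 27 b^2 = 4*0^3 + 27*16^2 = 0 + 6912 = 6912
Delta = -16 * (6912) = -110592
Delta mod 17 = 10

Delta = 10 (mod 17)


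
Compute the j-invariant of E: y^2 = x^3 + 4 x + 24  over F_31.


Delta = -16(4 a^3 + 27 b^2) mod 31 = 1
-1728 * (4 a)^3 = -1728 * (4*4)^3 mod 31 = 1
j = 1 * 1^(-1) mod 31 = 1

j = 1 (mod 31)


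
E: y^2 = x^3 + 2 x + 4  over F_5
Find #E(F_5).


For each x in F_5, count y with y^2 = x^3 + 2 x + 4 mod 5:
  x = 0: RHS = 4, y in [2, 3]  -> 2 point(s)
  x = 2: RHS = 1, y in [1, 4]  -> 2 point(s)
  x = 4: RHS = 1, y in [1, 4]  -> 2 point(s)
Affine points: 6. Add the point at infinity: total = 7.

#E(F_5) = 7


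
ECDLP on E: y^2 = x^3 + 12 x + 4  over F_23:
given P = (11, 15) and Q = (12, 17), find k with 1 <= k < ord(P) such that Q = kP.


Enumerate multiples of P until we hit Q = (12, 17):
  1P = (11, 15)
  2P = (2, 17)
  3P = (18, 7)
  4P = (0, 2)
  5P = (21, 15)
  6P = (14, 8)
  7P = (6, 4)
  8P = (9, 17)
  9P = (4, 1)
  10P = (12, 6)
  11P = (12, 17)
Match found at i = 11.

k = 11


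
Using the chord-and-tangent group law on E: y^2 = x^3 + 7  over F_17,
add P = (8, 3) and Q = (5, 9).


P != Q, so use the chord formula.
s = (y2 - y1) / (x2 - x1) = (6) / (14) mod 17 = 15
x3 = s^2 - x1 - x2 mod 17 = 15^2 - 8 - 5 = 8
y3 = s (x1 - x3) - y1 mod 17 = 15 * (8 - 8) - 3 = 14

P + Q = (8, 14)


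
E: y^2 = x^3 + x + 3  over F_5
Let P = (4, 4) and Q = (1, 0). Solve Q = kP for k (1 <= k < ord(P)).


Enumerate multiples of P until we hit Q = (1, 0):
  1P = (4, 4)
  2P = (1, 0)
Match found at i = 2.

k = 2


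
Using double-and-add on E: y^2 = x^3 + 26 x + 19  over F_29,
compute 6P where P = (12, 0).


k = 6 = 110_2 (binary, LSB first: 011)
Double-and-add from P = (12, 0):
  bit 0 = 0: acc unchanged = O
  bit 1 = 1: acc = O + O = O
  bit 2 = 1: acc = O + O = O

6P = O


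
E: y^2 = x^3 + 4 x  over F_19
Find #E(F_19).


For each x in F_19, count y with y^2 = x^3 + 4 x + 0 mod 19:
  x = 0: RHS = 0, y in [0]  -> 1 point(s)
  x = 1: RHS = 5, y in [9, 10]  -> 2 point(s)
  x = 2: RHS = 16, y in [4, 15]  -> 2 point(s)
  x = 3: RHS = 1, y in [1, 18]  -> 2 point(s)
  x = 4: RHS = 4, y in [2, 17]  -> 2 point(s)
  x = 9: RHS = 5, y in [9, 10]  -> 2 point(s)
  x = 11: RHS = 7, y in [8, 11]  -> 2 point(s)
  x = 12: RHS = 9, y in [3, 16]  -> 2 point(s)
  x = 13: RHS = 7, y in [8, 11]  -> 2 point(s)
  x = 14: RHS = 7, y in [8, 11]  -> 2 point(s)
Affine points: 19. Add the point at infinity: total = 20.

#E(F_19) = 20


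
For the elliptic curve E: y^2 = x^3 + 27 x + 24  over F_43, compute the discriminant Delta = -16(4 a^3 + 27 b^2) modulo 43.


4 a^3 + 27 b^2 = 4*27^3 + 27*24^2 = 78732 + 15552 = 94284
Delta = -16 * (94284) = -1508544
Delta mod 43 = 25

Delta = 25 (mod 43)


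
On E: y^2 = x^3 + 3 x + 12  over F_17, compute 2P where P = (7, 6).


Doubling: s = (3 x1^2 + a) / (2 y1)
s = (3*7^2 + 3) / (2*6) mod 17 = 4
x3 = s^2 - 2 x1 mod 17 = 4^2 - 2*7 = 2
y3 = s (x1 - x3) - y1 mod 17 = 4 * (7 - 2) - 6 = 14

2P = (2, 14)


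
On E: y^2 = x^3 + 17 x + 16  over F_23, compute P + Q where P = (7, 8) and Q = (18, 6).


P != Q, so use the chord formula.
s = (y2 - y1) / (x2 - x1) = (21) / (11) mod 23 = 4
x3 = s^2 - x1 - x2 mod 23 = 4^2 - 7 - 18 = 14
y3 = s (x1 - x3) - y1 mod 23 = 4 * (7 - 14) - 8 = 10

P + Q = (14, 10)


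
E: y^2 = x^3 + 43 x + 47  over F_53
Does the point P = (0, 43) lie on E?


Check whether y^2 = x^3 + 43 x + 47 (mod 53) for (x, y) = (0, 43).
LHS: y^2 = 43^2 mod 53 = 47
RHS: x^3 + 43 x + 47 = 0^3 + 43*0 + 47 mod 53 = 47
LHS = RHS

Yes, on the curve


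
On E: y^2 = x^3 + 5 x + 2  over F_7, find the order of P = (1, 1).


Compute successive multiples of P until we hit O:
  1P = (1, 1)
  2P = (0, 3)
  3P = (3, 3)
  4P = (4, 3)
  5P = (4, 4)
  6P = (3, 4)
  7P = (0, 4)
  8P = (1, 6)
  ... (continuing to 9P)
  9P = O

ord(P) = 9
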